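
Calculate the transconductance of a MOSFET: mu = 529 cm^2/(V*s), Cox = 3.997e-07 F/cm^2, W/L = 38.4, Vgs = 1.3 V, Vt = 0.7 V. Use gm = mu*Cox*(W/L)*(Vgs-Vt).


Step 1: Vov = Vgs - Vt = 1.3 - 0.7 = 0.6 V
Step 2: gm = mu * Cox * (W/L) * Vov
Step 3: gm = 529 * 3.997e-07 * 38.4 * 0.6 = 4.87e-03 S

4.87e-03


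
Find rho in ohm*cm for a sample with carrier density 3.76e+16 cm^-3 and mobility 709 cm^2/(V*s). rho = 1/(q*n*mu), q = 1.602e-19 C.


Step 1: sigma = q * n * mu = 1.602e-19 * 3.76e+16 * 709 = 4.27068e+00 S/cm
Step 2: rho = 1 / sigma = 1 / 4.27068e+00 = 0.2342 ohm*cm

0.2342


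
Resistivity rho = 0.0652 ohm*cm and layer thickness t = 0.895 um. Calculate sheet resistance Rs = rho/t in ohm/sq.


Step 1: Convert thickness to cm: t = 0.895 um = 8.9500e-05 cm
Step 2: Rs = rho / t = 0.0652 / 8.9500e-05
Step 3: Rs = 728.5 ohm/sq

728.5


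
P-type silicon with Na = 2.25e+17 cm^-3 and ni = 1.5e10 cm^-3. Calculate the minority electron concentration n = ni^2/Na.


Step 1: Majority hole concentration p ≈ Na = 2.25e+17 cm^-3
Step 2: n = ni^2 / Na = (1.5e10)^2 / 2.25e+17
Step 3: n = 1.00e+03 cm^-3

1.00e+03


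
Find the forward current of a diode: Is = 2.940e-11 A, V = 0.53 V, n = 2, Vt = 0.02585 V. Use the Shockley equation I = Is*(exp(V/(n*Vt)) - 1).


Step 1: V/(n*Vt) = 0.53/(2*0.02585) = 10.2515
Step 2: exp(10.2515) = 2.8325e+04
Step 3: I = 2.940e-11 * (2.8325e+04 - 1) = 8.33e-07 A

8.33e-07


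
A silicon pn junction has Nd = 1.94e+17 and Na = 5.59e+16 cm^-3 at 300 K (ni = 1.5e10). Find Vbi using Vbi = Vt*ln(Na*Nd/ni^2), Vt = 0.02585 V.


Step 1: Compute Na*Nd/ni^2 = 5.59e+16 * 1.94e+17 / (1.5e10)^2 = 4.8198e+13
Step 2: ln(4.8198e+13) = 31.5063
Step 3: Vbi = 0.02585 * 31.5063 = 0.814 V

0.814


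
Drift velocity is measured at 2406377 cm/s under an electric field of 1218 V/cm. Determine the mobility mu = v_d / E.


Step 1: mu = v_d / E
Step 2: mu = 2406377 / 1218
Step 3: mu = 1975.68 cm^2/(V*s)

1975.68


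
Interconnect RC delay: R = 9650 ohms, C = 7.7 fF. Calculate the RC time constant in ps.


Step 1: tau = R * C
Step 2: tau = 9650 * 7.7 fF = 9650 * 7.7e-15 F
Step 3: tau = 7.4305e-11 s = 74.305 ps

74.305


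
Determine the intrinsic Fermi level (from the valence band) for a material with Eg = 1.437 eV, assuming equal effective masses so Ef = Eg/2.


Step 1: For an intrinsic semiconductor, the Fermi level sits at midgap.
Step 2: Ef = Eg / 2 = 1.437 / 2 = 0.7185 eV

0.7185


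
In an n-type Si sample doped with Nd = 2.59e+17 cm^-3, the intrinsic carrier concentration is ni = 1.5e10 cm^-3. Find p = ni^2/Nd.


Step 1: Since Nd >> ni, n ≈ Nd = 2.59e+17 cm^-3
Step 2: p = ni^2 / n = (1.5e10)^2 / 2.59e+17
Step 3: p = 2.25e20 / 2.59e+17 = 8.69e+02 cm^-3

8.69e+02


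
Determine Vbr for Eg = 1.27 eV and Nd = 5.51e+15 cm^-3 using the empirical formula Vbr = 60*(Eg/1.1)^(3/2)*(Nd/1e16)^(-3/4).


Step 1: Eg/1.1 = 1.27/1.1 = 1.154545
Step 2: (Eg/1.1)^1.5 = 1.154545^1.5 = 1.240556
Step 3: (Nd/1e16)^(-0.75) = (0.551)^(-0.75) = 1.563638
Step 4: Vbr = 60 * 1.240556 * 1.563638 = 116.4 V

116.4


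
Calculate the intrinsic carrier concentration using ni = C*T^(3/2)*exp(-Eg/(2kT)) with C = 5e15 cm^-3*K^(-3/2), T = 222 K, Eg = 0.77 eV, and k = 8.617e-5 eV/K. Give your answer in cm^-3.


Step 1: Compute kT = 8.617e-5 * 222 = 0.01912974 eV
Step 2: Exponent = -Eg/(2kT) = -0.77/(2*0.01912974) = -20.12573
Step 3: T^(3/2) = 222^1.5 = 3307.73
Step 4: ni = 5e15 * 3307.73 * exp(-20.12573) = 3.01e+10 cm^-3

3.01e+10


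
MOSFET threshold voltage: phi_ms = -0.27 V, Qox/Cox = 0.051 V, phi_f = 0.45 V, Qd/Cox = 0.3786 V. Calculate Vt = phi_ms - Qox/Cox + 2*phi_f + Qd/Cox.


Step 1: Vt = phi_ms - Qox/Cox + 2*phi_f + Qd/Cox
Step 2: Vt = -0.27 - 0.051 + 2*0.45 + 0.3786
Step 3: Vt = -0.27 - 0.051 + 0.9 + 0.3786
Step 4: Vt = 0.9576 V

0.9576


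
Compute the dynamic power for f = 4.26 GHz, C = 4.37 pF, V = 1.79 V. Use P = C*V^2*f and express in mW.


Step 1: V^2 = 1.79^2 = 3.2041 V^2
Step 2: P = C*V^2*f = 4.37e-12 F * 3.2041 * 4.26e9 Hz
Step 3: P = 5.964816642e-02 W
Step 4: P = 59.648 mW

59.648


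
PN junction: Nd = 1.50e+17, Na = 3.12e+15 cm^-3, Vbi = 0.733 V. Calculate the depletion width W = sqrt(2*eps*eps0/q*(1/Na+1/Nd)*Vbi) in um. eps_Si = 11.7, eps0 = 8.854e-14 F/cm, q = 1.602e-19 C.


Step 1: 1/Na + 1/Nd = 1/3.12e+15 + 1/1.50e+17 = 3.27179e-16
Step 2: 2*eps*eps0/q = 2*11.7*8.854e-14/1.602e-19 = 1.293281e+07
Step 3: W^2 = 1.293281e+07 * 3.27179e-16 * 0.733 = 3.10158e-09
Step 4: W = sqrt(3.10158e-09) = 5.569e-05 cm = 0.5569 um

0.5569


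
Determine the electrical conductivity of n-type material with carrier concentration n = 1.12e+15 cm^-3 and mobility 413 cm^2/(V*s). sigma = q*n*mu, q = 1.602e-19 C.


Step 1: sigma = q * n * mu
Step 2: sigma = 1.602e-19 * 1.12e+15 * 413
Step 3: sigma = 7.410e-02 S/cm

7.410e-02


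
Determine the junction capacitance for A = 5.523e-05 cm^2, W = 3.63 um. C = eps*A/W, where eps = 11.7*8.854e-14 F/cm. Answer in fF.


Step 1: eps_Si = 11.7 * 8.854e-14 = 1.035918e-12 F/cm
Step 2: W in cm = 3.63 * 1e-4 = 3.63e-04 cm
Step 3: C = 1.035918e-12 * 5.523e-05 / 3.63e-04 = 1.576136e-13 F
Step 4: C = 157.61 fF

157.61


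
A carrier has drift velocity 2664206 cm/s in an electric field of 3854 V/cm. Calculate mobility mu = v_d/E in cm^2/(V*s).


Step 1: mu = v_d / E
Step 2: mu = 2664206 / 3854
Step 3: mu = 691.28 cm^2/(V*s)

691.28


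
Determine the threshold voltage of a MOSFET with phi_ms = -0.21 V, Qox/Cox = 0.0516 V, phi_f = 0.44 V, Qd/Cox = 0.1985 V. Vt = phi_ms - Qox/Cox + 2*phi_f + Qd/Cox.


Step 1: Vt = phi_ms - Qox/Cox + 2*phi_f + Qd/Cox
Step 2: Vt = -0.21 - 0.0516 + 2*0.44 + 0.1985
Step 3: Vt = -0.21 - 0.0516 + 0.88 + 0.1985
Step 4: Vt = 0.8169 V

0.8169


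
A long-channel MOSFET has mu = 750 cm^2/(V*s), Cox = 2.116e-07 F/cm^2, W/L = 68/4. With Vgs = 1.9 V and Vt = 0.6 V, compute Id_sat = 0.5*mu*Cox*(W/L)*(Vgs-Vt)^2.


Step 1: Overdrive voltage Vov = Vgs - Vt = 1.9 - 0.6 = 1.3 V
Step 2: W/L = 68/4 = 17
Step 3: Id = 0.5 * 750 * 2.116e-07 * 17 * 1.3^2
Step 4: Id = 2.28e-03 A

2.28e-03


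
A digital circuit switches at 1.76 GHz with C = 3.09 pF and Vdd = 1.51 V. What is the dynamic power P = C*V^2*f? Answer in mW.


Step 1: V^2 = 1.51^2 = 2.2801 V^2
Step 2: P = C*V^2*f = 3.09e-12 F * 2.2801 * 1.76e9 Hz
Step 3: P = 1.240009584e-02 W
Step 4: P = 12.4 mW

12.4


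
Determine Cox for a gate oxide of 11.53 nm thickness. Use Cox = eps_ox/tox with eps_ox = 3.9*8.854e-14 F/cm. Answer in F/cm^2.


Step 1: eps_ox = 3.9 * 8.854e-14 = 3.45306e-13 F/cm
Step 2: tox in cm = 11.53 nm * 1e-7 = 1.1530e-06 cm
Step 3: Cox = 3.45306e-13 / 1.1530e-06 = 2.99e-07 F/cm^2

2.99e-07


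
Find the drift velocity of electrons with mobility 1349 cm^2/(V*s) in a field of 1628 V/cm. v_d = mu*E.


Step 1: v_d = mu * E
Step 2: v_d = 1349 * 1628 = 2196172
Step 3: v_d = 2.20e+06 cm/s

2.20e+06


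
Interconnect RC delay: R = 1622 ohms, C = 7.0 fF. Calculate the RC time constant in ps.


Step 1: tau = R * C
Step 2: tau = 1622 * 7.0 fF = 1622 * 7.0e-15 F
Step 3: tau = 1.1354e-11 s = 11.354 ps

11.354


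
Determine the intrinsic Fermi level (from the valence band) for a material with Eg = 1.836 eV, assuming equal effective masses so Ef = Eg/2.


Step 1: For an intrinsic semiconductor, the Fermi level sits at midgap.
Step 2: Ef = Eg / 2 = 1.836 / 2 = 0.918 eV

0.918


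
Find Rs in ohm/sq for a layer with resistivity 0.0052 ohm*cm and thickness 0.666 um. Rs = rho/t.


Step 1: Convert thickness to cm: t = 0.666 um = 6.6600e-05 cm
Step 2: Rs = rho / t = 0.0052 / 6.6600e-05
Step 3: Rs = 78.1 ohm/sq

78.1


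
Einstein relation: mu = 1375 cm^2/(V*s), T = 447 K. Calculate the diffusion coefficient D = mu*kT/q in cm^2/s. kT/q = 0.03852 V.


Step 1: D = mu * (kT/q)
Step 2: D = 1375 * 0.03852
Step 3: D = 52.97 cm^2/s

52.97


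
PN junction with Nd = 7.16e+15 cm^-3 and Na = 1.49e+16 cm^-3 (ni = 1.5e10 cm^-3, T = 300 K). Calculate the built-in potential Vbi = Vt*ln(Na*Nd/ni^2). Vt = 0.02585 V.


Step 1: Compute Na*Nd/ni^2 = 1.49e+16 * 7.16e+15 / (1.5e10)^2 = 4.7415e+11
Step 2: ln(4.7415e+11) = 26.8848
Step 3: Vbi = 0.02585 * 26.8848 = 0.695 V

0.695


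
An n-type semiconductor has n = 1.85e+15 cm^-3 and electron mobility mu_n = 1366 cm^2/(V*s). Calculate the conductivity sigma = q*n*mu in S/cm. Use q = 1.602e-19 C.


Step 1: sigma = q * n * mu
Step 2: sigma = 1.602e-19 * 1.85e+15 * 1366
Step 3: sigma = 4.048e-01 S/cm

4.048e-01


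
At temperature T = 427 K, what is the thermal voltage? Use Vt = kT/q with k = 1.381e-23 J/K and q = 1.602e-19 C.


Step 1: kT = 1.381e-23 * 427 = 5.89687e-21 J
Step 2: Vt = kT/q = 5.89687e-21 / 1.602e-19
Step 3: Vt = 0.03681 V

0.03681


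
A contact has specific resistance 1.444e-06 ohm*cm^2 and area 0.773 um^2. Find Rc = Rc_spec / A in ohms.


Step 1: Convert area to cm^2: 0.773 um^2 = 7.7300e-09 cm^2
Step 2: Rc = Rc_spec / A = 1.444e-06 / 7.7300e-09
Step 3: Rc = 1.87e+02 ohms

1.87e+02


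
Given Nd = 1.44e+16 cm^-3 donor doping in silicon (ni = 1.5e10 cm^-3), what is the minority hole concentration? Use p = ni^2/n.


Step 1: Since Nd >> ni, n ≈ Nd = 1.44e+16 cm^-3
Step 2: p = ni^2 / n = (1.5e10)^2 / 1.44e+16
Step 3: p = 2.25e20 / 1.44e+16 = 1.56e+04 cm^-3

1.56e+04


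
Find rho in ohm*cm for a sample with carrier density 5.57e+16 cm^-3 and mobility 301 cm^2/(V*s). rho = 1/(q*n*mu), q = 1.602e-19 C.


Step 1: sigma = q * n * mu = 1.602e-19 * 5.57e+16 * 301 = 2.68587e+00 S/cm
Step 2: rho = 1 / sigma = 1 / 2.68587e+00 = 0.3723 ohm*cm

0.3723


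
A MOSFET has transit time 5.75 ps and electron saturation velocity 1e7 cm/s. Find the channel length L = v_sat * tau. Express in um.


Step 1: tau in seconds = 5.75 ps * 1e-12 = 5.7500e-12 s
Step 2: L = v_sat * tau = 1e7 * 5.7500e-12 = 5.7500e-05 cm
Step 3: L in um = 5.7500e-05 * 1e4 = 0.575 um

0.575


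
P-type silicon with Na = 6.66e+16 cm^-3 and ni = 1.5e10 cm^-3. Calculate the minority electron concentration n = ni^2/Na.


Step 1: Majority hole concentration p ≈ Na = 6.66e+16 cm^-3
Step 2: n = ni^2 / Na = (1.5e10)^2 / 6.66e+16
Step 3: n = 3.38e+03 cm^-3

3.38e+03


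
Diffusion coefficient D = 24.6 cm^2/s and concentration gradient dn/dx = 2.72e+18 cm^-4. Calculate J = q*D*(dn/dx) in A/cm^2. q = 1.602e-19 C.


Step 1: J = q * D * (dn/dx)
Step 2: J = 1.602e-19 * 24.6 * 2.72e+18
Step 3: J = 1.07e+01 A/cm^2

1.07e+01


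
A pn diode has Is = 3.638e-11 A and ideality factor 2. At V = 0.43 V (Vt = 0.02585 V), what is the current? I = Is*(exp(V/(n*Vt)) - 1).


Step 1: V/(n*Vt) = 0.43/(2*0.02585) = 8.3172
Step 2: exp(8.3172) = 4.0937e+03
Step 3: I = 3.638e-11 * (4.0937e+03 - 1) = 1.49e-07 A

1.49e-07


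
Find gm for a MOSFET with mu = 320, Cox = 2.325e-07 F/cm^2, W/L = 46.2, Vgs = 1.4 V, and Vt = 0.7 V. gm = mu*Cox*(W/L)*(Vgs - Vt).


Step 1: Vov = Vgs - Vt = 1.4 - 0.7 = 0.7 V
Step 2: gm = mu * Cox * (W/L) * Vov
Step 3: gm = 320 * 2.325e-07 * 46.2 * 0.7 = 2.41e-03 S

2.41e-03


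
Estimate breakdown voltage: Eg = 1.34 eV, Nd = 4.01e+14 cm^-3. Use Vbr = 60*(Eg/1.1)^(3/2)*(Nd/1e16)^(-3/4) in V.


Step 1: Eg/1.1 = 1.34/1.1 = 1.218182
Step 2: (Eg/1.1)^1.5 = 1.218182^1.5 = 1.344523
Step 3: (Nd/1e16)^(-0.75) = (0.0401)^(-0.75) = 11.159423
Step 4: Vbr = 60 * 1.344523 * 11.159423 = 900.2 V

900.2


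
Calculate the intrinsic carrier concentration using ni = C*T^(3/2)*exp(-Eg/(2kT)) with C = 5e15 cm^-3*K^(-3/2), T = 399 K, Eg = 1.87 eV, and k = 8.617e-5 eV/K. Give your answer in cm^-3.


Step 1: Compute kT = 8.617e-5 * 399 = 0.03438183 eV
Step 2: Exponent = -Eg/(2kT) = -1.87/(2*0.03438183) = -27.19460
Step 3: T^(3/2) = 399^1.5 = 7970.02
Step 4: ni = 5e15 * 7970.02 * exp(-27.19460) = 6.17e+07 cm^-3

6.17e+07


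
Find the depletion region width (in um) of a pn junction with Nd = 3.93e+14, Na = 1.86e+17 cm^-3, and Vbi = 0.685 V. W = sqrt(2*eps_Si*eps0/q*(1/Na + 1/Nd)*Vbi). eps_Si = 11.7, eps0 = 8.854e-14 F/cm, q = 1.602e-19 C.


Step 1: 1/Na + 1/Nd = 1/1.86e+17 + 1/3.93e+14 = 2.54991e-15
Step 2: 2*eps*eps0/q = 2*11.7*8.854e-14/1.602e-19 = 1.293281e+07
Step 3: W^2 = 1.293281e+07 * 2.54991e-15 * 0.685 = 2.25896e-08
Step 4: W = sqrt(2.25896e-08) = 1.503e-04 cm = 1.503 um

1.503


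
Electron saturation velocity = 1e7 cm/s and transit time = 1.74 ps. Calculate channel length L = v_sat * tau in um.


Step 1: tau in seconds = 1.74 ps * 1e-12 = 1.7400e-12 s
Step 2: L = v_sat * tau = 1e7 * 1.7400e-12 = 1.7400e-05 cm
Step 3: L in um = 1.7400e-05 * 1e4 = 0.174 um

0.174


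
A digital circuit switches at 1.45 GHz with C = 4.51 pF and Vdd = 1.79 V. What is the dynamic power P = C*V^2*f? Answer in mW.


Step 1: V^2 = 1.79^2 = 3.2041 V^2
Step 2: P = C*V^2*f = 4.51e-12 F * 3.2041 * 1.45e9 Hz
Step 3: P = 2.095321195e-02 W
Step 4: P = 20.953 mW

20.953


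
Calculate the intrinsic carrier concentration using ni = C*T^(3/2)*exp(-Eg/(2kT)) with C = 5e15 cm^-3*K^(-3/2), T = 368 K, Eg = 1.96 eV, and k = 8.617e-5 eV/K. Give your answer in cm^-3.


Step 1: Compute kT = 8.617e-5 * 368 = 0.03171056 eV
Step 2: Exponent = -Eg/(2kT) = -1.96/(2*0.03171056) = -30.90453
Step 3: T^(3/2) = 368^1.5 = 7059.46
Step 4: ni = 5e15 * 7059.46 * exp(-30.90453) = 1.34e+06 cm^-3

1.34e+06


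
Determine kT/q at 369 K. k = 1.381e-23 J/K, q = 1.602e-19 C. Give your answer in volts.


Step 1: kT = 1.381e-23 * 369 = 5.09589e-21 J
Step 2: Vt = kT/q = 5.09589e-21 / 1.602e-19
Step 3: Vt = 0.03181 V

0.03181


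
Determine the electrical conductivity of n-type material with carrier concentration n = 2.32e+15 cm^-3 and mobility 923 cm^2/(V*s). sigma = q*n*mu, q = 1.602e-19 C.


Step 1: sigma = q * n * mu
Step 2: sigma = 1.602e-19 * 2.32e+15 * 923
Step 3: sigma = 3.430e-01 S/cm

3.430e-01


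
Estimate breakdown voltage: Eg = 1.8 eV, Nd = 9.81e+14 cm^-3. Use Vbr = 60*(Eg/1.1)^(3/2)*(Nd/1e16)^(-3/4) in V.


Step 1: Eg/1.1 = 1.8/1.1 = 1.636364
Step 2: (Eg/1.1)^1.5 = 1.636364^1.5 = 2.093244
Step 3: (Nd/1e16)^(-0.75) = (0.0981)^(-0.75) = 5.704903
Step 4: Vbr = 60 * 2.093244 * 5.704903 = 716.5 V

716.5


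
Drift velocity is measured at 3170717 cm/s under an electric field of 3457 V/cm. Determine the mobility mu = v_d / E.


Step 1: mu = v_d / E
Step 2: mu = 3170717 / 3457
Step 3: mu = 917.19 cm^2/(V*s)

917.19


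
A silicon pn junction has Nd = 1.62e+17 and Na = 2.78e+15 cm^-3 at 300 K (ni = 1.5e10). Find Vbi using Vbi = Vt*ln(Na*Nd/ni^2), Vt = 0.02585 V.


Step 1: Compute Na*Nd/ni^2 = 2.78e+15 * 1.62e+17 / (1.5e10)^2 = 2.0016e+12
Step 2: ln(2.0016e+12) = 28.3250
Step 3: Vbi = 0.02585 * 28.3250 = 0.732 V

0.732


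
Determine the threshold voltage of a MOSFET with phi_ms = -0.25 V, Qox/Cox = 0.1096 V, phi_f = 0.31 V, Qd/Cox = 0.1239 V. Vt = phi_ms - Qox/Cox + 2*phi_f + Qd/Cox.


Step 1: Vt = phi_ms - Qox/Cox + 2*phi_f + Qd/Cox
Step 2: Vt = -0.25 - 0.1096 + 2*0.31 + 0.1239
Step 3: Vt = -0.25 - 0.1096 + 0.62 + 0.1239
Step 4: Vt = 0.3843 V

0.3843


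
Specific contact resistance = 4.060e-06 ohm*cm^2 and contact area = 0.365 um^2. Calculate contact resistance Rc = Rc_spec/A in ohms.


Step 1: Convert area to cm^2: 0.365 um^2 = 3.6500e-09 cm^2
Step 2: Rc = Rc_spec / A = 4.060e-06 / 3.6500e-09
Step 3: Rc = 1.11e+03 ohms

1.11e+03


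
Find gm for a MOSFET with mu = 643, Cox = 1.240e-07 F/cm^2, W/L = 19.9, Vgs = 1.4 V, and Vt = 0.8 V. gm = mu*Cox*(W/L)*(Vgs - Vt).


Step 1: Vov = Vgs - Vt = 1.4 - 0.8 = 0.6 V
Step 2: gm = mu * Cox * (W/L) * Vov
Step 3: gm = 643 * 1.240e-07 * 19.9 * 0.6 = 9.52e-04 S

9.52e-04


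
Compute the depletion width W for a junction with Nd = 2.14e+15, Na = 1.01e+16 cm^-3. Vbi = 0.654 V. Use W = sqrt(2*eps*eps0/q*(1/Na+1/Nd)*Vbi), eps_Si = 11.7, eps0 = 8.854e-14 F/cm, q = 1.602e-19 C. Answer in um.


Step 1: 1/Na + 1/Nd = 1/1.01e+16 + 1/2.14e+15 = 5.66300e-16
Step 2: 2*eps*eps0/q = 2*11.7*8.854e-14/1.602e-19 = 1.293281e+07
Step 3: W^2 = 1.293281e+07 * 5.66300e-16 * 0.654 = 4.78980e-09
Step 4: W = sqrt(4.78980e-09) = 6.921e-05 cm = 0.6921 um

0.6921


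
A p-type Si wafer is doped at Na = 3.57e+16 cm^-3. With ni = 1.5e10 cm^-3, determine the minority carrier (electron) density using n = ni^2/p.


Step 1: Majority hole concentration p ≈ Na = 3.57e+16 cm^-3
Step 2: n = ni^2 / Na = (1.5e10)^2 / 3.57e+16
Step 3: n = 6.30e+03 cm^-3

6.30e+03


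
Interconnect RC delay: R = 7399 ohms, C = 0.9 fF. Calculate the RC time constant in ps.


Step 1: tau = R * C
Step 2: tau = 7399 * 0.9 fF = 7399 * 9.0e-16 F
Step 3: tau = 6.6591e-12 s = 6.6591 ps

6.6591


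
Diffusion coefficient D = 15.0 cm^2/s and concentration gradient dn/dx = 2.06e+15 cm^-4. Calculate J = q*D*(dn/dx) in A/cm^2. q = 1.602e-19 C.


Step 1: J = q * D * (dn/dx)
Step 2: J = 1.602e-19 * 15.0 * 2.06e+15
Step 3: J = 4.95e-03 A/cm^2

4.95e-03


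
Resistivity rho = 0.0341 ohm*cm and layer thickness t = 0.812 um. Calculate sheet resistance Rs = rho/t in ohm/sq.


Step 1: Convert thickness to cm: t = 0.812 um = 8.1200e-05 cm
Step 2: Rs = rho / t = 0.0341 / 8.1200e-05
Step 3: Rs = 420.0 ohm/sq

420.0


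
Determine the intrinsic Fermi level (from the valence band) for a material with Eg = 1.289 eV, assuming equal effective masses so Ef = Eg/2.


Step 1: For an intrinsic semiconductor, the Fermi level sits at midgap.
Step 2: Ef = Eg / 2 = 1.289 / 2 = 0.6445 eV

0.6445


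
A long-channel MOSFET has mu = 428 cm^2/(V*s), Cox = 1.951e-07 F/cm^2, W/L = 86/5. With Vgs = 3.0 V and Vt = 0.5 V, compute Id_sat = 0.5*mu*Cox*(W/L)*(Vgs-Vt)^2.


Step 1: Overdrive voltage Vov = Vgs - Vt = 3.0 - 0.5 = 2.5 V
Step 2: W/L = 86/5 = 17.2
Step 3: Id = 0.5 * 428 * 1.951e-07 * 17.2 * 2.5^2
Step 4: Id = 4.49e-03 A

4.49e-03


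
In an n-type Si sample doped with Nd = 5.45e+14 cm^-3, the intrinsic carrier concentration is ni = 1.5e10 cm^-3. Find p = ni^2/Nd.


Step 1: Since Nd >> ni, n ≈ Nd = 5.45e+14 cm^-3
Step 2: p = ni^2 / n = (1.5e10)^2 / 5.45e+14
Step 3: p = 2.25e20 / 5.45e+14 = 4.13e+05 cm^-3

4.13e+05


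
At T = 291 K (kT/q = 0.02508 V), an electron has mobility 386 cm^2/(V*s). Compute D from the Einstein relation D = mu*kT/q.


Step 1: D = mu * (kT/q)
Step 2: D = 386 * 0.02508
Step 3: D = 9.68 cm^2/s

9.68


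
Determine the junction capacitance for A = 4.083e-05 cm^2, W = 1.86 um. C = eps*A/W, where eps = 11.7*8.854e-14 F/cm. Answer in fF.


Step 1: eps_Si = 11.7 * 8.854e-14 = 1.035918e-12 F/cm
Step 2: W in cm = 1.86 * 1e-4 = 1.86e-04 cm
Step 3: C = 1.035918e-12 * 4.083e-05 / 1.86e-04 = 2.274007e-13 F
Step 4: C = 227.4 fF

227.4


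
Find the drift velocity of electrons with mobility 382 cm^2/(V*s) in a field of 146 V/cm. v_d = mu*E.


Step 1: v_d = mu * E
Step 2: v_d = 382 * 146 = 55772
Step 3: v_d = 5.58e+04 cm/s

5.58e+04


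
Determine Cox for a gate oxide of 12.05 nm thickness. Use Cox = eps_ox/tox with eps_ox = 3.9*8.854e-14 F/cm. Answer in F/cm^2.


Step 1: eps_ox = 3.9 * 8.854e-14 = 3.45306e-13 F/cm
Step 2: tox in cm = 12.05 nm * 1e-7 = 1.2050e-06 cm
Step 3: Cox = 3.45306e-13 / 1.2050e-06 = 2.87e-07 F/cm^2

2.87e-07


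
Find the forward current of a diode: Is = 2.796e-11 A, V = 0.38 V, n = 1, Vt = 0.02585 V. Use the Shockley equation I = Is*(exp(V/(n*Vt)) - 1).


Step 1: V/(n*Vt) = 0.38/(1*0.02585) = 14.7002
Step 2: exp(14.7002) = 2.4222e+06
Step 3: I = 2.796e-11 * (2.4222e+06 - 1) = 6.77e-05 A

6.77e-05


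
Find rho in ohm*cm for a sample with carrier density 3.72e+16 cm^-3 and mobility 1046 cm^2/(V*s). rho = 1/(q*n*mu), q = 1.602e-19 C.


Step 1: sigma = q * n * mu = 1.602e-19 * 3.72e+16 * 1046 = 6.23357e+00 S/cm
Step 2: rho = 1 / sigma = 1 / 6.23357e+00 = 0.1604 ohm*cm

0.1604


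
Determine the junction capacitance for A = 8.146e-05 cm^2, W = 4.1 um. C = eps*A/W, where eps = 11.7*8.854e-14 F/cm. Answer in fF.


Step 1: eps_Si = 11.7 * 8.854e-14 = 1.035918e-12 F/cm
Step 2: W in cm = 4.1 * 1e-4 = 4.10e-04 cm
Step 3: C = 1.035918e-12 * 8.146e-05 / 4.10e-04 = 2.058192e-13 F
Step 4: C = 205.82 fF

205.82


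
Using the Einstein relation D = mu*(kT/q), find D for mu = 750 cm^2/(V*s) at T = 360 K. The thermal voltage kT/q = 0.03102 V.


Step 1: D = mu * (kT/q)
Step 2: D = 750 * 0.03102
Step 3: D = 23.27 cm^2/s

23.27


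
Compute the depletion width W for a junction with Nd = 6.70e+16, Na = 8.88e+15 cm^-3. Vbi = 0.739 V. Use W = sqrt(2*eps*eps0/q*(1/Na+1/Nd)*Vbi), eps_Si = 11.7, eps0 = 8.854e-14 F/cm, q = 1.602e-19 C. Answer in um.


Step 1: 1/Na + 1/Nd = 1/8.88e+15 + 1/6.70e+16 = 1.27538e-16
Step 2: 2*eps*eps0/q = 2*11.7*8.854e-14/1.602e-19 = 1.293281e+07
Step 3: W^2 = 1.293281e+07 * 1.27538e-16 * 0.739 = 1.21892e-09
Step 4: W = sqrt(1.21892e-09) = 3.491e-05 cm = 0.3491 um

0.3491


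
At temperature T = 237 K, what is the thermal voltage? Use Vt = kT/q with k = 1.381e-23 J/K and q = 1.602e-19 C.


Step 1: kT = 1.381e-23 * 237 = 3.27297e-21 J
Step 2: Vt = kT/q = 3.27297e-21 / 1.602e-19
Step 3: Vt = 0.02043 V

0.02043


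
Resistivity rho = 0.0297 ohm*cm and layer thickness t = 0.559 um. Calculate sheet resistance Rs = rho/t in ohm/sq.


Step 1: Convert thickness to cm: t = 0.559 um = 5.5900e-05 cm
Step 2: Rs = rho / t = 0.0297 / 5.5900e-05
Step 3: Rs = 531.3 ohm/sq

531.3


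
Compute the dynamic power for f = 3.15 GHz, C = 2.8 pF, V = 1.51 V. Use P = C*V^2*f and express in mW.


Step 1: V^2 = 1.51^2 = 2.2801 V^2
Step 2: P = C*V^2*f = 2.8e-12 F * 2.2801 * 3.15e9 Hz
Step 3: P = 2.0110482e-02 W
Step 4: P = 20.11 mW

20.11


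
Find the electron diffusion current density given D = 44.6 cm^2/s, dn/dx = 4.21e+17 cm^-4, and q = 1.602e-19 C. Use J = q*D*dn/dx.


Step 1: J = q * D * (dn/dx)
Step 2: J = 1.602e-19 * 44.6 * 4.21e+17
Step 3: J = 3.01e+00 A/cm^2

3.01e+00


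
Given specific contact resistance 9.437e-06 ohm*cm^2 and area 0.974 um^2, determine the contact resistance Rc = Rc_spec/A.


Step 1: Convert area to cm^2: 0.974 um^2 = 9.7400e-09 cm^2
Step 2: Rc = Rc_spec / A = 9.437e-06 / 9.7400e-09
Step 3: Rc = 9.69e+02 ohms

9.69e+02


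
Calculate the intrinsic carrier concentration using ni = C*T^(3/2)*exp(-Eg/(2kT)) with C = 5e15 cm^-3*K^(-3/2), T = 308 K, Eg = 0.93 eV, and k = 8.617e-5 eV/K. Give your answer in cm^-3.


Step 1: Compute kT = 8.617e-5 * 308 = 0.02654036 eV
Step 2: Exponent = -Eg/(2kT) = -0.93/(2*0.02654036) = -17.52049
Step 3: T^(3/2) = 308^1.5 = 5405.38
Step 4: ni = 5e15 * 5405.38 * exp(-17.52049) = 6.65e+11 cm^-3

6.65e+11


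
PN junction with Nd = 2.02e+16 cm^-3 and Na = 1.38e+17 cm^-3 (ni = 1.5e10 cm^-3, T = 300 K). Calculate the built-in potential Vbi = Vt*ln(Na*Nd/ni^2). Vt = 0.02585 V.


Step 1: Compute Na*Nd/ni^2 = 1.38e+17 * 2.02e+16 / (1.5e10)^2 = 1.2389e+13
Step 2: ln(1.2389e+13) = 30.1478
Step 3: Vbi = 0.02585 * 30.1478 = 0.779 V

0.779


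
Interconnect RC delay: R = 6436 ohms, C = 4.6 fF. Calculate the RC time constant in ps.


Step 1: tau = R * C
Step 2: tau = 6436 * 4.6 fF = 6436 * 4.6e-15 F
Step 3: tau = 2.96056e-11 s = 29.6056 ps

29.6056


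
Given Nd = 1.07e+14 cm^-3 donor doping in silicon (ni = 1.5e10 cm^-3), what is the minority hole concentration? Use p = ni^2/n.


Step 1: Since Nd >> ni, n ≈ Nd = 1.07e+14 cm^-3
Step 2: p = ni^2 / n = (1.5e10)^2 / 1.07e+14
Step 3: p = 2.25e20 / 1.07e+14 = 2.10e+06 cm^-3

2.10e+06


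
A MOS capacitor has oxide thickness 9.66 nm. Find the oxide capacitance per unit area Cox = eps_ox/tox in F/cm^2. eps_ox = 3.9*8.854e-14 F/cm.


Step 1: eps_ox = 3.9 * 8.854e-14 = 3.45306e-13 F/cm
Step 2: tox in cm = 9.66 nm * 1e-7 = 9.6600e-07 cm
Step 3: Cox = 3.45306e-13 / 9.6600e-07 = 3.57e-07 F/cm^2

3.57e-07


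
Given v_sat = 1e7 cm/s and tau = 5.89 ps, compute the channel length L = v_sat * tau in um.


Step 1: tau in seconds = 5.89 ps * 1e-12 = 5.8900e-12 s
Step 2: L = v_sat * tau = 1e7 * 5.8900e-12 = 5.8900e-05 cm
Step 3: L in um = 5.8900e-05 * 1e4 = 0.589 um

0.589


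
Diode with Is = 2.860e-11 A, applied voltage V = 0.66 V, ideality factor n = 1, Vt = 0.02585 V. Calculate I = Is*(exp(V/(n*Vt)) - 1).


Step 1: V/(n*Vt) = 0.66/(1*0.02585) = 25.5319
Step 2: exp(25.5319) = 1.2256e+11
Step 3: I = 2.860e-11 * (1.2256e+11 - 1) = 3.51e+00 A

3.51e+00


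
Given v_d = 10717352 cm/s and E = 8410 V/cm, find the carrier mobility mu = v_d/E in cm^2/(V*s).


Step 1: mu = v_d / E
Step 2: mu = 10717352 / 8410
Step 3: mu = 1274.36 cm^2/(V*s)

1274.36


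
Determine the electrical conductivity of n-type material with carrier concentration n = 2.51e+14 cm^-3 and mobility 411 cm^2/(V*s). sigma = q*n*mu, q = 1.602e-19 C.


Step 1: sigma = q * n * mu
Step 2: sigma = 1.602e-19 * 2.51e+14 * 411
Step 3: sigma = 1.653e-02 S/cm

1.653e-02


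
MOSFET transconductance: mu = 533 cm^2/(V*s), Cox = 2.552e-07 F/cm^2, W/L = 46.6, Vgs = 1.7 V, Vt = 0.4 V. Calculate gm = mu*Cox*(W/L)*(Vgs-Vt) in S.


Step 1: Vov = Vgs - Vt = 1.7 - 0.4 = 1.3 V
Step 2: gm = mu * Cox * (W/L) * Vov
Step 3: gm = 533 * 2.552e-07 * 46.6 * 1.3 = 8.24e-03 S

8.24e-03


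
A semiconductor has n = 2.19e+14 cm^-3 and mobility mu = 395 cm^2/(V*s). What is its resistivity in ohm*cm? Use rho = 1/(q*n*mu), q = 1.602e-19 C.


Step 1: sigma = q * n * mu = 1.602e-19 * 2.19e+14 * 395 = 1.38581e-02 S/cm
Step 2: rho = 1 / sigma = 1 / 1.38581e-02 = 72.16 ohm*cm

72.16


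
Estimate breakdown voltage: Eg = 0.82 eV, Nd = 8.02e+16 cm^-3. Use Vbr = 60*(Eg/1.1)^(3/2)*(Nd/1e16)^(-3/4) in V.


Step 1: Eg/1.1 = 0.82/1.1 = 0.745455
Step 2: (Eg/1.1)^1.5 = 0.745455^1.5 = 0.643624
Step 3: (Nd/1e16)^(-0.75) = (8.02)^(-0.75) = 0.209831
Step 4: Vbr = 60 * 0.643624 * 0.209831 = 8.1 V

8.1


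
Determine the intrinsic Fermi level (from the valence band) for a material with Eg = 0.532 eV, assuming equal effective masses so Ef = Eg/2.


Step 1: For an intrinsic semiconductor, the Fermi level sits at midgap.
Step 2: Ef = Eg / 2 = 0.532 / 2 = 0.266 eV

0.266


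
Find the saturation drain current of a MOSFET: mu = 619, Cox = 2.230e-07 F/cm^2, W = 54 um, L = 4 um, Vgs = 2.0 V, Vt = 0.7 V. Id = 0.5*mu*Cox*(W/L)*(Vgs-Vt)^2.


Step 1: Overdrive voltage Vov = Vgs - Vt = 2.0 - 0.7 = 1.3 V
Step 2: W/L = 54/4 = 13.5
Step 3: Id = 0.5 * 619 * 2.230e-07 * 13.5 * 1.3^2
Step 4: Id = 1.57e-03 A

1.57e-03


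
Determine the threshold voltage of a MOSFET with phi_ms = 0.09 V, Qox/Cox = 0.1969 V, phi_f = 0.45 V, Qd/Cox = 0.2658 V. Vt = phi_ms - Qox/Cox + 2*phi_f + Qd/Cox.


Step 1: Vt = phi_ms - Qox/Cox + 2*phi_f + Qd/Cox
Step 2: Vt = 0.09 - 0.1969 + 2*0.45 + 0.2658
Step 3: Vt = 0.09 - 0.1969 + 0.9 + 0.2658
Step 4: Vt = 1.0589 V

1.0589


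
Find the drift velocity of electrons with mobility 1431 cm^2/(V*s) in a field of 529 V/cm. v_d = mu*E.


Step 1: v_d = mu * E
Step 2: v_d = 1431 * 529 = 756999
Step 3: v_d = 7.57e+05 cm/s

7.57e+05


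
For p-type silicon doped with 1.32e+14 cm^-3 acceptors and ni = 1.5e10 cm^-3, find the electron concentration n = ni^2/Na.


Step 1: Majority hole concentration p ≈ Na = 1.32e+14 cm^-3
Step 2: n = ni^2 / Na = (1.5e10)^2 / 1.32e+14
Step 3: n = 1.70e+06 cm^-3

1.70e+06


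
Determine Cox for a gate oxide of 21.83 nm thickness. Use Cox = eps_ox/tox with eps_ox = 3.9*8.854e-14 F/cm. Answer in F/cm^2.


Step 1: eps_ox = 3.9 * 8.854e-14 = 3.45306e-13 F/cm
Step 2: tox in cm = 21.83 nm * 1e-7 = 2.1830e-06 cm
Step 3: Cox = 3.45306e-13 / 2.1830e-06 = 1.58e-07 F/cm^2

1.58e-07


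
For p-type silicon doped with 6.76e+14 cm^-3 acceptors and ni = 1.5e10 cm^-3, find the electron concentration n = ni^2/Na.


Step 1: Majority hole concentration p ≈ Na = 6.76e+14 cm^-3
Step 2: n = ni^2 / Na = (1.5e10)^2 / 6.76e+14
Step 3: n = 3.33e+05 cm^-3

3.33e+05


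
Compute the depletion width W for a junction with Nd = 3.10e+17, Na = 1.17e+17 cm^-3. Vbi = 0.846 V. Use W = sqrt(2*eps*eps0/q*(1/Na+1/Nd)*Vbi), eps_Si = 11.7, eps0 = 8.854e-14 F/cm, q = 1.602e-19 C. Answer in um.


Step 1: 1/Na + 1/Nd = 1/1.17e+17 + 1/3.10e+17 = 1.17728e-17
Step 2: 2*eps*eps0/q = 2*11.7*8.854e-14/1.602e-19 = 1.293281e+07
Step 3: W^2 = 1.293281e+07 * 1.17728e-17 * 0.846 = 1.28808e-10
Step 4: W = sqrt(1.28808e-10) = 1.135e-05 cm = 0.1135 um

0.1135


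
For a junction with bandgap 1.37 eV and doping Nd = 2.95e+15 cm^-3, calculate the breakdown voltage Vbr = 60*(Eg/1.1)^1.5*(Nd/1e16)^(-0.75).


Step 1: Eg/1.1 = 1.37/1.1 = 1.245455
Step 2: (Eg/1.1)^1.5 = 1.245455^1.5 = 1.389927
Step 3: (Nd/1e16)^(-0.75) = (0.295)^(-0.75) = 2.498236
Step 4: Vbr = 60 * 1.389927 * 2.498236 = 208.3 V

208.3


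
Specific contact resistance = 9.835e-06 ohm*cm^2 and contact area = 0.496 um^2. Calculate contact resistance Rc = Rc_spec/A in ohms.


Step 1: Convert area to cm^2: 0.496 um^2 = 4.9600e-09 cm^2
Step 2: Rc = Rc_spec / A = 9.835e-06 / 4.9600e-09
Step 3: Rc = 1.98e+03 ohms

1.98e+03


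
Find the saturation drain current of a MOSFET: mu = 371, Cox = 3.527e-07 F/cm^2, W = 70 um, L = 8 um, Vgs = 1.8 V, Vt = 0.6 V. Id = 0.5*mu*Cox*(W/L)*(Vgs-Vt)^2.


Step 1: Overdrive voltage Vov = Vgs - Vt = 1.8 - 0.6 = 1.2 V
Step 2: W/L = 70/8 = 8.75
Step 3: Id = 0.5 * 371 * 3.527e-07 * 8.75 * 1.2^2
Step 4: Id = 8.24e-04 A

8.24e-04


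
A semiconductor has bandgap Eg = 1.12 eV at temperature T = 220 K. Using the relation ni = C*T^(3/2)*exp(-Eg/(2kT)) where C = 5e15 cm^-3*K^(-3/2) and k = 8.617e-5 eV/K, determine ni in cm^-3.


Step 1: Compute kT = 8.617e-5 * 220 = 0.0189574 eV
Step 2: Exponent = -Eg/(2kT) = -1.12/(2*0.0189574) = -29.53992
Step 3: T^(3/2) = 220^1.5 = 3263.13
Step 4: ni = 5e15 * 3263.13 * exp(-29.53992) = 2.42e+06 cm^-3

2.42e+06


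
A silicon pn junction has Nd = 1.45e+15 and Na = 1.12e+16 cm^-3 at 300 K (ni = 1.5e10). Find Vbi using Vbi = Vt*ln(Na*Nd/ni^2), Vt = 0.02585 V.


Step 1: Compute Na*Nd/ni^2 = 1.12e+16 * 1.45e+15 / (1.5e10)^2 = 7.2178e+10
Step 2: ln(7.2178e+10) = 25.0024
Step 3: Vbi = 0.02585 * 25.0024 = 0.646 V

0.646


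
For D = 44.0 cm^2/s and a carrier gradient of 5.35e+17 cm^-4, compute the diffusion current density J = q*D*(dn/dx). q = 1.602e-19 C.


Step 1: J = q * D * (dn/dx)
Step 2: J = 1.602e-19 * 44.0 * 5.35e+17
Step 3: J = 3.77e+00 A/cm^2

3.77e+00


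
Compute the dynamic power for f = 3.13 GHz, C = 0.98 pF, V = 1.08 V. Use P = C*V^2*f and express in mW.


Step 1: V^2 = 1.08^2 = 1.1664 V^2
Step 2: P = C*V^2*f = 0.98e-12 F * 1.1664 * 3.13e9 Hz
Step 3: P = 3.57781536e-03 W
Step 4: P = 3.578 mW

3.578


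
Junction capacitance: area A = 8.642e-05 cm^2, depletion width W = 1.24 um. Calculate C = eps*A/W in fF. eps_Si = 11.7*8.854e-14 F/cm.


Step 1: eps_Si = 11.7 * 8.854e-14 = 1.035918e-12 F/cm
Step 2: W in cm = 1.24 * 1e-4 = 1.24e-04 cm
Step 3: C = 1.035918e-12 * 8.642e-05 / 1.24e-04 = 7.219680e-13 F
Step 4: C = 721.97 fF

721.97


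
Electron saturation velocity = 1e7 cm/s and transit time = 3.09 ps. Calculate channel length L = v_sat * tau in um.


Step 1: tau in seconds = 3.09 ps * 1e-12 = 3.0900e-12 s
Step 2: L = v_sat * tau = 1e7 * 3.0900e-12 = 3.0900e-05 cm
Step 3: L in um = 3.0900e-05 * 1e4 = 0.309 um

0.309


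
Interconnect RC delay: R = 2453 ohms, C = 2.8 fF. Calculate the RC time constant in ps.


Step 1: tau = R * C
Step 2: tau = 2453 * 2.8 fF = 2453 * 2.8e-15 F
Step 3: tau = 6.8684e-12 s = 6.8684 ps

6.8684


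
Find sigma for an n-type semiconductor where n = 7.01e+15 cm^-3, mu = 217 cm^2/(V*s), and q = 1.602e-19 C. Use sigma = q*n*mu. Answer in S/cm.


Step 1: sigma = q * n * mu
Step 2: sigma = 1.602e-19 * 7.01e+15 * 217
Step 3: sigma = 2.437e-01 S/cm

2.437e-01


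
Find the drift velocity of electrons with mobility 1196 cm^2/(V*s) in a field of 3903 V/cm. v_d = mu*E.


Step 1: v_d = mu * E
Step 2: v_d = 1196 * 3903 = 4667988
Step 3: v_d = 4.67e+06 cm/s

4.67e+06


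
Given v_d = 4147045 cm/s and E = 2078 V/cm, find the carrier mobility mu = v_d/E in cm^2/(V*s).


Step 1: mu = v_d / E
Step 2: mu = 4147045 / 2078
Step 3: mu = 1995.69 cm^2/(V*s)

1995.69


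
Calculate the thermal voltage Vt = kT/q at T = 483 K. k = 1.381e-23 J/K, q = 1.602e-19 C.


Step 1: kT = 1.381e-23 * 483 = 6.67023e-21 J
Step 2: Vt = kT/q = 6.67023e-21 / 1.602e-19
Step 3: Vt = 0.04164 V

0.04164


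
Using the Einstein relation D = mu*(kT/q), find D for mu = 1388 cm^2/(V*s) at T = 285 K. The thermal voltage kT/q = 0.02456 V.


Step 1: D = mu * (kT/q)
Step 2: D = 1388 * 0.02456
Step 3: D = 34.09 cm^2/s

34.09


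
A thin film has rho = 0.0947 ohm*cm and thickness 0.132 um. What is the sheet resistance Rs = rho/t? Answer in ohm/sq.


Step 1: Convert thickness to cm: t = 0.132 um = 1.3200e-05 cm
Step 2: Rs = rho / t = 0.0947 / 1.3200e-05
Step 3: Rs = 7174.2 ohm/sq

7174.2


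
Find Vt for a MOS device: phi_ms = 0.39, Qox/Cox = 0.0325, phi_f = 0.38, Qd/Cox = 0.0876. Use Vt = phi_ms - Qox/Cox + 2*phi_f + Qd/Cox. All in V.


Step 1: Vt = phi_ms - Qox/Cox + 2*phi_f + Qd/Cox
Step 2: Vt = 0.39 - 0.0325 + 2*0.38 + 0.0876
Step 3: Vt = 0.39 - 0.0325 + 0.76 + 0.0876
Step 4: Vt = 1.2051 V

1.2051


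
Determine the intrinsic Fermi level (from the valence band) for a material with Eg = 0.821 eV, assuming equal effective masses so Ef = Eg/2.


Step 1: For an intrinsic semiconductor, the Fermi level sits at midgap.
Step 2: Ef = Eg / 2 = 0.821 / 2 = 0.4105 eV

0.4105


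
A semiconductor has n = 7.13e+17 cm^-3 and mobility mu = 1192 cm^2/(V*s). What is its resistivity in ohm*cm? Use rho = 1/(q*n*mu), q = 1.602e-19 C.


Step 1: sigma = q * n * mu = 1.602e-19 * 7.13e+17 * 1192 = 1.36153e+02 S/cm
Step 2: rho = 1 / sigma = 1 / 1.36153e+02 = 0.007345 ohm*cm

0.007345


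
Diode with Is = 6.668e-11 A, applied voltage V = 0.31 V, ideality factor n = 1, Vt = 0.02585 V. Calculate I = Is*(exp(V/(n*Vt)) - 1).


Step 1: V/(n*Vt) = 0.31/(1*0.02585) = 11.9923
Step 2: exp(11.9923) = 1.6151e+05
Step 3: I = 6.668e-11 * (1.6151e+05 - 1) = 1.08e-05 A

1.08e-05


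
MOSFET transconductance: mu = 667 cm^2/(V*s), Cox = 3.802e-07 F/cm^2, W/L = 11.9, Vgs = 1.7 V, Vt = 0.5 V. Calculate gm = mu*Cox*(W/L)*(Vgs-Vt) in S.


Step 1: Vov = Vgs - Vt = 1.7 - 0.5 = 1.2 V
Step 2: gm = mu * Cox * (W/L) * Vov
Step 3: gm = 667 * 3.802e-07 * 11.9 * 1.2 = 3.62e-03 S

3.62e-03


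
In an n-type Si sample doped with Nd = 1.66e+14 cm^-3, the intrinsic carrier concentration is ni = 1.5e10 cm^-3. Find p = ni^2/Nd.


Step 1: Since Nd >> ni, n ≈ Nd = 1.66e+14 cm^-3
Step 2: p = ni^2 / n = (1.5e10)^2 / 1.66e+14
Step 3: p = 2.25e20 / 1.66e+14 = 1.36e+06 cm^-3

1.36e+06


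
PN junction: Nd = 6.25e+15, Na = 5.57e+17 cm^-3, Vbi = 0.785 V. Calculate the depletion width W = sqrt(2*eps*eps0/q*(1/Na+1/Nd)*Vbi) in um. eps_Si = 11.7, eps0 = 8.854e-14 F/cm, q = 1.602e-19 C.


Step 1: 1/Na + 1/Nd = 1/5.57e+17 + 1/6.25e+15 = 1.61795e-16
Step 2: 2*eps*eps0/q = 2*11.7*8.854e-14/1.602e-19 = 1.293281e+07
Step 3: W^2 = 1.293281e+07 * 1.61795e-16 * 0.785 = 1.64258e-09
Step 4: W = sqrt(1.64258e-09) = 4.053e-05 cm = 0.4053 um

0.4053


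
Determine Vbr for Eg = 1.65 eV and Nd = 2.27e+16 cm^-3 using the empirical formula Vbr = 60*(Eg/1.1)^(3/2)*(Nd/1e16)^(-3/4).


Step 1: Eg/1.1 = 1.65/1.1 = 1.500000
Step 2: (Eg/1.1)^1.5 = 1.500000^1.5 = 1.837117
Step 3: (Nd/1e16)^(-0.75) = (2.27)^(-0.75) = 0.540730
Step 4: Vbr = 60 * 1.837117 * 0.540730 = 59.6 V

59.6


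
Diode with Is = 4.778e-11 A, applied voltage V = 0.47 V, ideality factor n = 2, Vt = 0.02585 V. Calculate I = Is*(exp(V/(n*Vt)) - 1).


Step 1: V/(n*Vt) = 0.47/(2*0.02585) = 9.0909
Step 2: exp(9.0909) = 8.8742e+03
Step 3: I = 4.778e-11 * (8.8742e+03 - 1) = 4.24e-07 A

4.24e-07


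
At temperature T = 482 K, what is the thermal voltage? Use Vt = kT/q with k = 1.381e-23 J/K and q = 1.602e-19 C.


Step 1: kT = 1.381e-23 * 482 = 6.65642e-21 J
Step 2: Vt = kT/q = 6.65642e-21 / 1.602e-19
Step 3: Vt = 0.04155 V

0.04155


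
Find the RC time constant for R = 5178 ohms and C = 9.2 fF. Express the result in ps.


Step 1: tau = R * C
Step 2: tau = 5178 * 9.2 fF = 5178 * 9.2e-15 F
Step 3: tau = 4.76376e-11 s = 47.6376 ps

47.6376


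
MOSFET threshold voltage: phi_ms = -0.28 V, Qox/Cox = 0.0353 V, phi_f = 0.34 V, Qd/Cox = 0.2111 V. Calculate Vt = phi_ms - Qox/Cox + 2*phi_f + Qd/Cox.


Step 1: Vt = phi_ms - Qox/Cox + 2*phi_f + Qd/Cox
Step 2: Vt = -0.28 - 0.0353 + 2*0.34 + 0.2111
Step 3: Vt = -0.28 - 0.0353 + 0.68 + 0.2111
Step 4: Vt = 0.5758 V

0.5758


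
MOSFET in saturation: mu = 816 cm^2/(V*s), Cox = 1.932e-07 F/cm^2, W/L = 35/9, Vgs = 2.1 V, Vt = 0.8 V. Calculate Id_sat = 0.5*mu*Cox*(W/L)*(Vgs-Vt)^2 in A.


Step 1: Overdrive voltage Vov = Vgs - Vt = 2.1 - 0.8 = 1.3 V
Step 2: W/L = 35/9 = 3.88889
Step 3: Id = 0.5 * 816 * 1.932e-07 * 3.88889 * 1.3^2
Step 4: Id = 5.18e-04 A

5.18e-04


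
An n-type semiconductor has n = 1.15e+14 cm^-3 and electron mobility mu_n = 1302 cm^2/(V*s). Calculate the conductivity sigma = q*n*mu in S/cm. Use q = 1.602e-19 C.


Step 1: sigma = q * n * mu
Step 2: sigma = 1.602e-19 * 1.15e+14 * 1302
Step 3: sigma = 2.399e-02 S/cm

2.399e-02


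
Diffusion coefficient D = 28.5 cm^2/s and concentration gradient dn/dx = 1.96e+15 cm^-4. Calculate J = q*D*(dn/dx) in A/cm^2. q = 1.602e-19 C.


Step 1: J = q * D * (dn/dx)
Step 2: J = 1.602e-19 * 28.5 * 1.96e+15
Step 3: J = 8.95e-03 A/cm^2

8.95e-03


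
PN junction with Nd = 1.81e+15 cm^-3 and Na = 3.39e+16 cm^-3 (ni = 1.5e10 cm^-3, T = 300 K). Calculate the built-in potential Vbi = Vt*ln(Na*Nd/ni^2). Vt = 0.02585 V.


Step 1: Compute Na*Nd/ni^2 = 3.39e+16 * 1.81e+15 / (1.5e10)^2 = 2.7271e+11
Step 2: ln(2.7271e+11) = 26.3317
Step 3: Vbi = 0.02585 * 26.3317 = 0.681 V

0.681


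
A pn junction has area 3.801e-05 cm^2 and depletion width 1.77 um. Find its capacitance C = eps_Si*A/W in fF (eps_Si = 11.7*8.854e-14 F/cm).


Step 1: eps_Si = 11.7 * 8.854e-14 = 1.035918e-12 F/cm
Step 2: W in cm = 1.77 * 1e-4 = 1.77e-04 cm
Step 3: C = 1.035918e-12 * 3.801e-05 / 1.77e-04 = 2.224590e-13 F
Step 4: C = 222.46 fF

222.46


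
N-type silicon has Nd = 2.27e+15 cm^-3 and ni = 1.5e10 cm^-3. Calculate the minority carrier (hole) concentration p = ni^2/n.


Step 1: Since Nd >> ni, n ≈ Nd = 2.27e+15 cm^-3
Step 2: p = ni^2 / n = (1.5e10)^2 / 2.27e+15
Step 3: p = 2.25e20 / 2.27e+15 = 9.91e+04 cm^-3

9.91e+04


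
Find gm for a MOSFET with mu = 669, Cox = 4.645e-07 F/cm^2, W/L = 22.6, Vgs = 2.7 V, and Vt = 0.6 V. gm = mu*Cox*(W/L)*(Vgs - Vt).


Step 1: Vov = Vgs - Vt = 2.7 - 0.6 = 2.1 V
Step 2: gm = mu * Cox * (W/L) * Vov
Step 3: gm = 669 * 4.645e-07 * 22.6 * 2.1 = 1.47e-02 S

1.47e-02


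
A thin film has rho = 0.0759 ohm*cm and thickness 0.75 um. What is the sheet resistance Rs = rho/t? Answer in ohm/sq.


Step 1: Convert thickness to cm: t = 0.75 um = 7.5000e-05 cm
Step 2: Rs = rho / t = 0.0759 / 7.5000e-05
Step 3: Rs = 1012.0 ohm/sq

1012.0


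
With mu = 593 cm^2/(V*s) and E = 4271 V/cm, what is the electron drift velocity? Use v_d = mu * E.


Step 1: v_d = mu * E
Step 2: v_d = 593 * 4271 = 2532703
Step 3: v_d = 2.53e+06 cm/s

2.53e+06


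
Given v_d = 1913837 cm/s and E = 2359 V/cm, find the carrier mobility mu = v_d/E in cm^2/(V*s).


Step 1: mu = v_d / E
Step 2: mu = 1913837 / 2359
Step 3: mu = 811.29 cm^2/(V*s)

811.29


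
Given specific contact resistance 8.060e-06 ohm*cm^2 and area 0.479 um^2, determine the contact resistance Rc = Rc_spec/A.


Step 1: Convert area to cm^2: 0.479 um^2 = 4.7900e-09 cm^2
Step 2: Rc = Rc_spec / A = 8.060e-06 / 4.7900e-09
Step 3: Rc = 1.68e+03 ohms

1.68e+03


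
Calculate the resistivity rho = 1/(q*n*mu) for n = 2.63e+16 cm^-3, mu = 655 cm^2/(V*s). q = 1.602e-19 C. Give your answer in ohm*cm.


Step 1: sigma = q * n * mu = 1.602e-19 * 2.63e+16 * 655 = 2.75969e+00 S/cm
Step 2: rho = 1 / sigma = 1 / 2.75969e+00 = 0.3624 ohm*cm

0.3624


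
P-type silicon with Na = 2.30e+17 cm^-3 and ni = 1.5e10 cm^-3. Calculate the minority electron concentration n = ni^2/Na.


Step 1: Majority hole concentration p ≈ Na = 2.30e+17 cm^-3
Step 2: n = ni^2 / Na = (1.5e10)^2 / 2.30e+17
Step 3: n = 9.78e+02 cm^-3

9.78e+02


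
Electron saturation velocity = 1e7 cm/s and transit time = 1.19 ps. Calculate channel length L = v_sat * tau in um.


Step 1: tau in seconds = 1.19 ps * 1e-12 = 1.1900e-12 s
Step 2: L = v_sat * tau = 1e7 * 1.1900e-12 = 1.1900e-05 cm
Step 3: L in um = 1.1900e-05 * 1e4 = 0.119 um

0.119
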